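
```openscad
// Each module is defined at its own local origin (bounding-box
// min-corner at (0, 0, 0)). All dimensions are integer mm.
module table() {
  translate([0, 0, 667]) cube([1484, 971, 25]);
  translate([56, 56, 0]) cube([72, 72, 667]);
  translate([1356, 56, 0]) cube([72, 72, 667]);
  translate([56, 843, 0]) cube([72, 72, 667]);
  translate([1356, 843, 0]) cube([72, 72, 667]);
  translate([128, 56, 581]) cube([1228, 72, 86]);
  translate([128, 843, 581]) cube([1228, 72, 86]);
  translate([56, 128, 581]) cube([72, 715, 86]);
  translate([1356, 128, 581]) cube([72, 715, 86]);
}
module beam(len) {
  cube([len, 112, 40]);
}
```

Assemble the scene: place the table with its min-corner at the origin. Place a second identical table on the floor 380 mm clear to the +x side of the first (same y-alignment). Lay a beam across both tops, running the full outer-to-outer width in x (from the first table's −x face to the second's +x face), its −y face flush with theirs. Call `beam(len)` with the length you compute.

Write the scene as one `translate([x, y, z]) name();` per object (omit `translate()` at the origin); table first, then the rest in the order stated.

table();
translate([1864, 0, 0]) table();
translate([0, 0, 692]) beam(3348);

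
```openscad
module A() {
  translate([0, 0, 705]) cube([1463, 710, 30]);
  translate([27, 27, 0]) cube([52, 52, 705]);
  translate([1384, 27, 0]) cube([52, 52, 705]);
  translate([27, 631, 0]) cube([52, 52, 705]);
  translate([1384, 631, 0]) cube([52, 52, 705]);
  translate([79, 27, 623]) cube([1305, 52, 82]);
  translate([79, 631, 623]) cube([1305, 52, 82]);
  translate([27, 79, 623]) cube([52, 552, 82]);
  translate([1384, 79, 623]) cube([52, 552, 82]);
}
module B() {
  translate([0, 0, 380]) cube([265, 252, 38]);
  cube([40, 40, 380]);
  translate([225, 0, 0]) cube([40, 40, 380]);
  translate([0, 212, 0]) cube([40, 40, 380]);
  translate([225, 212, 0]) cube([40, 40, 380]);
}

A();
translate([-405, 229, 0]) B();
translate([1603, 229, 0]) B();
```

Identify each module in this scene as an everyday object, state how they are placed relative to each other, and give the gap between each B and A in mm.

Each stool's nearest face is 140 mm from the table's bounding box.

A is a table. B is a stool. Two stools sit around the table at the −x, +x sides. The gap between each stool and the table is 140 mm.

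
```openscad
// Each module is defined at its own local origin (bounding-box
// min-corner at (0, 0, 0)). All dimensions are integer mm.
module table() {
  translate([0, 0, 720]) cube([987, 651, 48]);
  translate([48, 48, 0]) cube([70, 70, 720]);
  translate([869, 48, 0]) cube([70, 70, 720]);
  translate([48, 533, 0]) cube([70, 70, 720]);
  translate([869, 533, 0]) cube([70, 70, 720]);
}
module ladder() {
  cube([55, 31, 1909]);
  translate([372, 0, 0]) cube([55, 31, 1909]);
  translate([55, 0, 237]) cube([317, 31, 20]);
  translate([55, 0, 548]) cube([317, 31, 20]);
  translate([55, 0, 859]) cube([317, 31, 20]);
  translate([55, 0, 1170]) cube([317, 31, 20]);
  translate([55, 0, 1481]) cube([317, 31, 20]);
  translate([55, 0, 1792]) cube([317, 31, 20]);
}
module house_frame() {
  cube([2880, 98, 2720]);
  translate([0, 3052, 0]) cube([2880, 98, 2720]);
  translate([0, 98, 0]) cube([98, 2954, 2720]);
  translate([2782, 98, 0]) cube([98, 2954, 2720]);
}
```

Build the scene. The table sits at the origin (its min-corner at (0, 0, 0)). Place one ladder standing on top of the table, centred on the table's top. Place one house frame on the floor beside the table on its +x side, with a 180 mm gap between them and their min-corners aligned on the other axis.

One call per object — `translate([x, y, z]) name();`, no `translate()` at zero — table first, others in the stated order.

table();
translate([280, 310, 768]) ladder();
translate([1167, 0, 0]) house_frame();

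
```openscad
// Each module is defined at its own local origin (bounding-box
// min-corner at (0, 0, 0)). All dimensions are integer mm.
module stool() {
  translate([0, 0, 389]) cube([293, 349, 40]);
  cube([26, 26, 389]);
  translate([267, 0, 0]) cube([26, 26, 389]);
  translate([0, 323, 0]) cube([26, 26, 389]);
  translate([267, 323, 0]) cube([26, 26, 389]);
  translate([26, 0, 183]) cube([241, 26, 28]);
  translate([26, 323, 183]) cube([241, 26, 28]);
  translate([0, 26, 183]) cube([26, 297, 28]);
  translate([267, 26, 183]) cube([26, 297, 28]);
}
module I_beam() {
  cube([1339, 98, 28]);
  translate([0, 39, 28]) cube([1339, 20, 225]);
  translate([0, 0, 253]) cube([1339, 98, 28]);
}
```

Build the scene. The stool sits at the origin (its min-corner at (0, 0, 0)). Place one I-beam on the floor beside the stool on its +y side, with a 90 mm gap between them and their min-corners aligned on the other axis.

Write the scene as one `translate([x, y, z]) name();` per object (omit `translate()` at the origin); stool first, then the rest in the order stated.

stool();
translate([0, 439, 0]) I_beam();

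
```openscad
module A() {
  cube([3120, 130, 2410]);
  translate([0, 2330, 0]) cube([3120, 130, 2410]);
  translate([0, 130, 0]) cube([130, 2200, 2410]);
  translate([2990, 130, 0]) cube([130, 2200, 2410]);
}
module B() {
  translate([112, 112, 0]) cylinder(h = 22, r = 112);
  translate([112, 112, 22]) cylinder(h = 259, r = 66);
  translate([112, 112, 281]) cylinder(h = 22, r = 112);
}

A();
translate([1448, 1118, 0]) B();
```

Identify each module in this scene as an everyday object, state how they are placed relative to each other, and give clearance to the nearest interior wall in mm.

Clearances: x = 1318, y = 988; minimum 988 mm.

A is a house frame. B is a spool. The spool sits inside the house frame, centred. The clearance to the nearest interior wall is 988 mm.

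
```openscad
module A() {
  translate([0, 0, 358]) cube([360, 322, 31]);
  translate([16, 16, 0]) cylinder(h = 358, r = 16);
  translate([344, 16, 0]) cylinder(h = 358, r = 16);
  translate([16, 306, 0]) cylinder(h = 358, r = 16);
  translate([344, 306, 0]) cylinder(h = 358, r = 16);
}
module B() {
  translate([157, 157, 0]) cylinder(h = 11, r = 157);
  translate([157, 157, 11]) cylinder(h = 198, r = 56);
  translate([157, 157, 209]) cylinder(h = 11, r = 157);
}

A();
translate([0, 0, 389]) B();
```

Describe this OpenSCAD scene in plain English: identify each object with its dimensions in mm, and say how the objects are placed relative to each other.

A is a simple wooden stool: a rectangular seat 360 mm (x) by 322 mm (y), 31 mm thick, top face at z = 389 mm, on four round legs, each 32 mm in diameter. The legs rest on z = 0, each leg's axis is inset half a diameter from the nearest pair of seat edges (so the leg's bounding box is flush with the corner).

B is a spool: two coaxial disc flanges of radius 157 mm and thickness 11 mm, joined by a core cylinder of radius 56 mm and height 198 mm. The lower flange rests on z = 0 and the three cylinders share a vertical axis.

The spool is on top of the stool.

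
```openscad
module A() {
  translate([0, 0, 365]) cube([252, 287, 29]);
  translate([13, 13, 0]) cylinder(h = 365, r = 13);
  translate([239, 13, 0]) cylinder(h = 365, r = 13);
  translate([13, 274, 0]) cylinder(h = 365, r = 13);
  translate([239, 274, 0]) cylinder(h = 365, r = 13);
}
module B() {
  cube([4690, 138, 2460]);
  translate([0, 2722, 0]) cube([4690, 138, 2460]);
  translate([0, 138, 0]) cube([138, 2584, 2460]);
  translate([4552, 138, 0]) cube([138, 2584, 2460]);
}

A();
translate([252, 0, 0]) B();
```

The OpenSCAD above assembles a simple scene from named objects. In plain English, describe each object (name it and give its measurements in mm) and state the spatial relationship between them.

A is a four-legged stool. The seat is 252×287 mm, 29 mm thick, top at z = 394 mm. It stands on four round legs, each 26 mm in diameter, from z = 0 to the seat underside, each leg's axis is inset half a diameter from the nearest pair of seat edges (so the leg's bounding box is flush with the corner).

B is a box-shaped house frame (walls only): outside footprint 4690×2860 mm, wall height 2460 mm, wall thickness 138 mm. The two y-facing walls run the full x-width; the two x-facing walls fit between the inner faces of the y-facing walls.

The house frame is against the stool's +x side, with their −y faces flush.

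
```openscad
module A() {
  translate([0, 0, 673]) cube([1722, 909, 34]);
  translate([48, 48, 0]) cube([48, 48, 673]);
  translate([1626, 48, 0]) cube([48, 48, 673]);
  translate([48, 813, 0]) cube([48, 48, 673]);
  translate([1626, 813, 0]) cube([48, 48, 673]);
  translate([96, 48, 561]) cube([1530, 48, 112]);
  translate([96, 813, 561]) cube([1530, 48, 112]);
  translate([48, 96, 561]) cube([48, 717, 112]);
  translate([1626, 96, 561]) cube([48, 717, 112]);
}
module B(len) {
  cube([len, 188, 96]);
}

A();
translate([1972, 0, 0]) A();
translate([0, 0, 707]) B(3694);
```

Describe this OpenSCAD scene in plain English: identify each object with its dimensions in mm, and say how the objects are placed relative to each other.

A is a table: top 1722 mm (x) × 909 mm (y), 34 mm thick, upper face at z = 707 mm, on four 48×48 mm square legs, each inset 48 mm from the nearest pair of top edges, running from z = 0 to the bottom of the top. Four apron rails, 48 mm thick and 112 mm tall, run between adjacent legs with their top edges flush with the underside of the top and their outer faces flush with the legs' outer faces.

B is a rectangular beam 3694 mm long (x), 188 mm deep (y), 96 mm thick (z).

The beam spans the tops of two tables placed 250 mm apart, resting at z = 707 mm.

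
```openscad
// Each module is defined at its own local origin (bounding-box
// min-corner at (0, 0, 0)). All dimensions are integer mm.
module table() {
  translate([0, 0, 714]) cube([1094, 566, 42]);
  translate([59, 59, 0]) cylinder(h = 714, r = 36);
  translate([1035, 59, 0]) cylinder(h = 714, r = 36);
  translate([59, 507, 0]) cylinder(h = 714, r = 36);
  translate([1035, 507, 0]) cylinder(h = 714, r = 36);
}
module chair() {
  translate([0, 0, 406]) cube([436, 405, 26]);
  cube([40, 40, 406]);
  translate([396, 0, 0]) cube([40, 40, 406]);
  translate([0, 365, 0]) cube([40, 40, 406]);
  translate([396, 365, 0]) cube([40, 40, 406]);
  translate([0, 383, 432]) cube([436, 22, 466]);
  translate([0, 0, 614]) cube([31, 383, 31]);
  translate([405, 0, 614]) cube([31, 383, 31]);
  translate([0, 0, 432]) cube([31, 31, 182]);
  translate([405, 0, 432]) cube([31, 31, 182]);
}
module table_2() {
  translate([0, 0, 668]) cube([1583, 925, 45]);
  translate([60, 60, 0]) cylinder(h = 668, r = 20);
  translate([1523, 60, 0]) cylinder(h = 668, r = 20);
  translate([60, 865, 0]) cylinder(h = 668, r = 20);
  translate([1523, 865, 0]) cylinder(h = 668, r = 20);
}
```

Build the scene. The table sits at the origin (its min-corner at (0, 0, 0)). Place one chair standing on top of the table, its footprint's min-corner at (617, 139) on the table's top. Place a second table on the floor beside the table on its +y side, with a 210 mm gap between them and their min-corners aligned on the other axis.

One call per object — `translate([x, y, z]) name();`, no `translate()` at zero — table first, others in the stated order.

table();
translate([617, 139, 756]) chair();
translate([0, 776, 0]) table_2();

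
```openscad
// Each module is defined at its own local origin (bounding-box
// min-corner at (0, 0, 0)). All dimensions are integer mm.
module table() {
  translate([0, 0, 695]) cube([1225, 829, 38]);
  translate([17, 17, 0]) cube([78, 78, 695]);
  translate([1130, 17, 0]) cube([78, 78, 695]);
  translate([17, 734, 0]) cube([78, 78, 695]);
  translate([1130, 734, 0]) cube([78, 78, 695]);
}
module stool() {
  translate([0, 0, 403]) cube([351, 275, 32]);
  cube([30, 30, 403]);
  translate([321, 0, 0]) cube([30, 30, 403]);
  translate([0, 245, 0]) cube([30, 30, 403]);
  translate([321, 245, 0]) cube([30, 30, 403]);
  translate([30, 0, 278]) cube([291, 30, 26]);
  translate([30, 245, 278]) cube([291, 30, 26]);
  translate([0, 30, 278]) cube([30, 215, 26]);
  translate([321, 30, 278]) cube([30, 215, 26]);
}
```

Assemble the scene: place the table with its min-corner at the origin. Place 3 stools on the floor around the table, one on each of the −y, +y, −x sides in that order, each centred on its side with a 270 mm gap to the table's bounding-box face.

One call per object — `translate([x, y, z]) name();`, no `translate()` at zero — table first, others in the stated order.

table();
translate([437, -545, 0]) stool();
translate([437, 1099, 0]) stool();
translate([-621, 277, 0]) stool();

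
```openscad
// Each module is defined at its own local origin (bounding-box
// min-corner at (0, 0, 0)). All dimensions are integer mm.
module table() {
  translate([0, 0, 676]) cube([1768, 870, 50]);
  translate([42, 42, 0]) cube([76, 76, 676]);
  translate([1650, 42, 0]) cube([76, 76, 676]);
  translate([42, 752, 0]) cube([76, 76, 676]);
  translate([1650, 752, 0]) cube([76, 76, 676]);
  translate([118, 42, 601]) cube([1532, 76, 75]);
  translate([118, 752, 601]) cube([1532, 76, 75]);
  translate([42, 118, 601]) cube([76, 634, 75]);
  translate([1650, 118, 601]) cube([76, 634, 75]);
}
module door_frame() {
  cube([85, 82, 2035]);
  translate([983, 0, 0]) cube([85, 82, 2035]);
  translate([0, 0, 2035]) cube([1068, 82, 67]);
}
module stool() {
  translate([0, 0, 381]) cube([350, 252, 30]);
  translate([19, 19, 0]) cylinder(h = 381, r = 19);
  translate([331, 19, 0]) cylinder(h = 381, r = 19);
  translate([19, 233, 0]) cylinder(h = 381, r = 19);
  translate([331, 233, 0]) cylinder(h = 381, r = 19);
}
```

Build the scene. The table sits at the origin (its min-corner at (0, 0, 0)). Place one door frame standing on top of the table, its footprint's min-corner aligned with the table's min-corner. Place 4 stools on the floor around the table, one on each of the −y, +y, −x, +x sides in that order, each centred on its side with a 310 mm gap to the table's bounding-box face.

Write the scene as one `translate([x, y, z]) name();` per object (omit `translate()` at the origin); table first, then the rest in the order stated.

table();
translate([0, 0, 726]) door_frame();
translate([709, -562, 0]) stool();
translate([709, 1180, 0]) stool();
translate([-660, 309, 0]) stool();
translate([2078, 309, 0]) stool();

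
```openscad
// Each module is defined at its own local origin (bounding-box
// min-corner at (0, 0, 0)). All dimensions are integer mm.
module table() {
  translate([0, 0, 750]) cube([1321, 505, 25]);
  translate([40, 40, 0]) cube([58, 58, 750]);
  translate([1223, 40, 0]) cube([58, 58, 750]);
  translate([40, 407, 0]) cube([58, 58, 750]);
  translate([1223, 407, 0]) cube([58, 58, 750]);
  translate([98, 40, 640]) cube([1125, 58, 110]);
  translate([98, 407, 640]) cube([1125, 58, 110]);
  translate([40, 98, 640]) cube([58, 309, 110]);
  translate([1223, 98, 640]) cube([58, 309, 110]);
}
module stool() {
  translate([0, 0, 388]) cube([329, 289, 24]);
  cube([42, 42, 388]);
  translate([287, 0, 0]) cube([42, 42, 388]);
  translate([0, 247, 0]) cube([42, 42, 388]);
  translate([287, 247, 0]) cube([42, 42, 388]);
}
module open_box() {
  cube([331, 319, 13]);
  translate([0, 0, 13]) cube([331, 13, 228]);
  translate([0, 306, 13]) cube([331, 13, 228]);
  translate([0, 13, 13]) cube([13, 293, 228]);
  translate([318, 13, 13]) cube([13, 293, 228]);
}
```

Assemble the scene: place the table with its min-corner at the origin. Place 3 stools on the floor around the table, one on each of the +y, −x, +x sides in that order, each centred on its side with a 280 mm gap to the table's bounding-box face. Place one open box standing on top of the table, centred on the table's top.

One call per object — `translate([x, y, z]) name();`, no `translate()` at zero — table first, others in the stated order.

table();
translate([496, 785, 0]) stool();
translate([-609, 108, 0]) stool();
translate([1601, 108, 0]) stool();
translate([495, 93, 775]) open_box();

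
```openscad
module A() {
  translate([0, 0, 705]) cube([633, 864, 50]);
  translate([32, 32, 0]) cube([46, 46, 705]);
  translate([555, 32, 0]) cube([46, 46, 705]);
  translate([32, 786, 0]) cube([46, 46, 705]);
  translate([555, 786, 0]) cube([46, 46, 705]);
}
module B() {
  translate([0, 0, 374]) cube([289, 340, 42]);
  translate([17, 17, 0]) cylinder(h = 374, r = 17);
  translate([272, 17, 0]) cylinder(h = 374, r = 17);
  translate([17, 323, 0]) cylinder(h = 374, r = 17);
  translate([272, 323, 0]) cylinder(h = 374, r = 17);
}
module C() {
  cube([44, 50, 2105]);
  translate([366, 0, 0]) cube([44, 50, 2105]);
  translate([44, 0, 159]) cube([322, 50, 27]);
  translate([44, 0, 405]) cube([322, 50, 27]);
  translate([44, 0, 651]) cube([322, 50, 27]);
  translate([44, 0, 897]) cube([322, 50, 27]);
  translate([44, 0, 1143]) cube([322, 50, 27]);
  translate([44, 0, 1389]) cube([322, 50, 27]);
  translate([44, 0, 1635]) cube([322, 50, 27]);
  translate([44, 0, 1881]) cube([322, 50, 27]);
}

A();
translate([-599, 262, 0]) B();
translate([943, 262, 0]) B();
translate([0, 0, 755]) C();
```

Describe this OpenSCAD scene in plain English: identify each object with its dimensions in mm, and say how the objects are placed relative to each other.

A is a rectangular dining table. The top is 633×864×50 mm with its upper surface at z = 755 mm. It stands on four 46×46 mm square legs, each inset 32 mm from the nearest pair of top edges, running from the floor to the underside of the top.

B is a four-legged stool. The seat is a 289×340×42 mm slab whose top surface is at z = 416 mm; four round legs, each 34 mm in diameter, run from the floor (z = 0) to the underside of the seat, each leg's axis is inset half a diameter from the nearest pair of seat edges (so the leg's bounding box is flush with the corner).

C is a straight ladder. Two 44×50 mm vertical rails, 2105 mm tall, stand 410 mm apart (outside-to-outside) with their front faces coplanar on the −y side. 8 rungs, each 50 mm deep and 27 mm tall, span between the inner faces of the rails, front faces flush with the rails. The lowest rung's underside is at z = 159 mm and rungs are spaced 246 mm apart (underside to underside).

Two stools sit around the table at the −x, +x sides. The ladder is on top of the table.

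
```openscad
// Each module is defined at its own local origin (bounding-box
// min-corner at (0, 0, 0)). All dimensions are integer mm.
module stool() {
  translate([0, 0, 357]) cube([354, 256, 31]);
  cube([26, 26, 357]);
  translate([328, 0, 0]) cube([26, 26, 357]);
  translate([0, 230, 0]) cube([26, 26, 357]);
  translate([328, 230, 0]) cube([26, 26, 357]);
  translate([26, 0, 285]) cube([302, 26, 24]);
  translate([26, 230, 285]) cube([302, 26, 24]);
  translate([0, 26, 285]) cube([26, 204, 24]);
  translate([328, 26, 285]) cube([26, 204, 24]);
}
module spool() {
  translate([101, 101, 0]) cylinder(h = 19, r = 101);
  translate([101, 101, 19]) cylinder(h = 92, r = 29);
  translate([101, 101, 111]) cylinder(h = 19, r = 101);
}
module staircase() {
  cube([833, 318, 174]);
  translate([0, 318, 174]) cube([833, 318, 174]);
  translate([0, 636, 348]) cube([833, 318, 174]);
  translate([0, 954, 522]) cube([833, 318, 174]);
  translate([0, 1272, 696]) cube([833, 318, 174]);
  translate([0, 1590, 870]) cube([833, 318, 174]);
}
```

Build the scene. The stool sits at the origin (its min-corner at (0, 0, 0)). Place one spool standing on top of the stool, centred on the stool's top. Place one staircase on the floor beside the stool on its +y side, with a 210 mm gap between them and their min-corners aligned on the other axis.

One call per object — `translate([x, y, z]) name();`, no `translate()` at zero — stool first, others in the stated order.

stool();
translate([76, 27, 388]) spool();
translate([0, 466, 0]) staircase();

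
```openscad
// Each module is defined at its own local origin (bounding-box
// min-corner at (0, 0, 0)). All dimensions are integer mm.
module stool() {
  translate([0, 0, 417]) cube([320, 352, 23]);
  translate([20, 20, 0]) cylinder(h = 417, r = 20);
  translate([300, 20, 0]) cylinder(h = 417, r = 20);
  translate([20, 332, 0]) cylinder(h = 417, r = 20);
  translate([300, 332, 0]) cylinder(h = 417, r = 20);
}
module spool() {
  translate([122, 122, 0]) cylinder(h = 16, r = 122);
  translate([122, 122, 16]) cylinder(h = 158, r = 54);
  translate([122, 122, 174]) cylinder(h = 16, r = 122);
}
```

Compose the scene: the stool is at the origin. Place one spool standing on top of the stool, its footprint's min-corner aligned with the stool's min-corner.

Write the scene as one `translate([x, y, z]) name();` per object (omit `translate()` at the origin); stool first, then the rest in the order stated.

stool();
translate([0, 0, 440]) spool();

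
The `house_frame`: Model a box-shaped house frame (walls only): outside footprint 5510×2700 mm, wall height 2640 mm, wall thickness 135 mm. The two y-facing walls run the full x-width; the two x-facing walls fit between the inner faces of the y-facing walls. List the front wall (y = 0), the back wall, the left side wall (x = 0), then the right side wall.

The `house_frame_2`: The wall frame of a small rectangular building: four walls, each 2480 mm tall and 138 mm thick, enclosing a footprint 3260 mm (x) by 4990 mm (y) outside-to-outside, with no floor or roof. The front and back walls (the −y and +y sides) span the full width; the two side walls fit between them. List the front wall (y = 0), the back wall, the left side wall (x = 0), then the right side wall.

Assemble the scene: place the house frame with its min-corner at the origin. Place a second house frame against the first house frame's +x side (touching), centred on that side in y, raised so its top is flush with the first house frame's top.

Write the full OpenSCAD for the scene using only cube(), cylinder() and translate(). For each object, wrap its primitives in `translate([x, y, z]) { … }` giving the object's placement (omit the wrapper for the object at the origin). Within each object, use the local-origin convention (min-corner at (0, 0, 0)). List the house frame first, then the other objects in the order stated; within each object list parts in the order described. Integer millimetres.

cube([5510, 135, 2640]);
translate([0, 2565, 0]) cube([5510, 135, 2640]);
translate([0, 135, 0]) cube([135, 2430, 2640]);
translate([5375, 135, 0]) cube([135, 2430, 2640]);
translate([5510, -1145, 160]) {
  cube([3260, 138, 2480]);
  translate([0, 4852, 0]) cube([3260, 138, 2480]);
  translate([0, 138, 0]) cube([138, 4714, 2480]);
  translate([3122, 138, 0]) cube([138, 4714, 2480]);
}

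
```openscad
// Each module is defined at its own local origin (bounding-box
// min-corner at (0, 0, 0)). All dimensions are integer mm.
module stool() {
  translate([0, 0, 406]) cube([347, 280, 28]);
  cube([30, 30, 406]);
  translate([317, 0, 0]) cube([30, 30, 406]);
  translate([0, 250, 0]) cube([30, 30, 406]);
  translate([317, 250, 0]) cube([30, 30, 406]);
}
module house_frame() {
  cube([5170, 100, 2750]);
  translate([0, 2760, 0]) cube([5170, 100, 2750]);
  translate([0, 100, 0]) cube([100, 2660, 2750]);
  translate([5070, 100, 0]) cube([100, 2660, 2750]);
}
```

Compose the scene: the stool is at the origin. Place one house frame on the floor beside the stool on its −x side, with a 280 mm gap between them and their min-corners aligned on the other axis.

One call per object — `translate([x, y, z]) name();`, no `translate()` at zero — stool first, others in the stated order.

stool();
translate([-5450, 0, 0]) house_frame();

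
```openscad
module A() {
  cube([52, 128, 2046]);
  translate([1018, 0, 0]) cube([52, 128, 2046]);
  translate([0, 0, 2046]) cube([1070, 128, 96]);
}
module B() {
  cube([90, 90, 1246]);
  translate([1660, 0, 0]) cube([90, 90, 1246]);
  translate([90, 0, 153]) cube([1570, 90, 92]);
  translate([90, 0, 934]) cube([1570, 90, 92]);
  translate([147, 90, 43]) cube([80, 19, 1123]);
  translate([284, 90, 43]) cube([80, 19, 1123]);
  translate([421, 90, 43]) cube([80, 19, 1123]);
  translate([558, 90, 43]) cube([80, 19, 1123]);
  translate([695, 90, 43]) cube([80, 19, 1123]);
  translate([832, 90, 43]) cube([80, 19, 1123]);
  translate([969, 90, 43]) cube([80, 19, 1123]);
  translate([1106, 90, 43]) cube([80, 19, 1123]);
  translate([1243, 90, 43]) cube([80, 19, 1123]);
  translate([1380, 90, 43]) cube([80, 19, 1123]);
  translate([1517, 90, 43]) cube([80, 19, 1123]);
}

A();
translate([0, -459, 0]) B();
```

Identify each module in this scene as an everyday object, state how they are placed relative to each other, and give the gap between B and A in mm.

The fence section's nearest face is 350 mm from the door frame's −y face.

A is a door frame. B is a fence section. The fence section is on the floor beside the door frame on its −y side. The gap between the fence section and the door frame is 350 mm.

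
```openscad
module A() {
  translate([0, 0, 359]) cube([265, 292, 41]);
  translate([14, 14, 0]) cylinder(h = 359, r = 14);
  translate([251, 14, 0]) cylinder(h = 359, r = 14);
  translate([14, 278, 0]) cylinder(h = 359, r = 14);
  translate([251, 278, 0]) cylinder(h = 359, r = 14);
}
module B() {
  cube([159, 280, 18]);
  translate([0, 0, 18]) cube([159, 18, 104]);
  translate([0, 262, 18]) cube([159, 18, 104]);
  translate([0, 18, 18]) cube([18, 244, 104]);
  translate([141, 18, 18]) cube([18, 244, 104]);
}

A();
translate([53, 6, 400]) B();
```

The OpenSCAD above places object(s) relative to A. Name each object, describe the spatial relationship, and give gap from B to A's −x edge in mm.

The open box's min-x is at 53; the stool's min-x is 0; gap = 53 mm.

A is a stool. B is an open box. The open box is on top of the stool, centred. The gap from the open box to the stool's −x edge is 53 mm.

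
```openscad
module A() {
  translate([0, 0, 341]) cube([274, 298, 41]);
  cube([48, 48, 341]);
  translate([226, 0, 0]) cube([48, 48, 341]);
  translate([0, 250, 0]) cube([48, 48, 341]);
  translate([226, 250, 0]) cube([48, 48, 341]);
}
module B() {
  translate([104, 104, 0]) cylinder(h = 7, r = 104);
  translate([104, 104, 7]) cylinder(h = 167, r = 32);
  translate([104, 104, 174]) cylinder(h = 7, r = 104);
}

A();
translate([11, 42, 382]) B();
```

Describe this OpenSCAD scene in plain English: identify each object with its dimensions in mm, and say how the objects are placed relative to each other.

A is a four-legged stool. The seat is a 274×298×41 mm slab whose top surface is at z = 382 mm; four square legs, each 48×48 mm in cross-section, run from the floor (z = 0) to the underside of the seat, each flush with a corner of the seat.

B is a spool: two coaxial disc flanges of radius 104 mm and thickness 7 mm, joined by a core cylinder of radius 32 mm and height 167 mm. The lower flange rests on z = 0 and the three cylinders share a vertical axis.

The spool is on top of the stool.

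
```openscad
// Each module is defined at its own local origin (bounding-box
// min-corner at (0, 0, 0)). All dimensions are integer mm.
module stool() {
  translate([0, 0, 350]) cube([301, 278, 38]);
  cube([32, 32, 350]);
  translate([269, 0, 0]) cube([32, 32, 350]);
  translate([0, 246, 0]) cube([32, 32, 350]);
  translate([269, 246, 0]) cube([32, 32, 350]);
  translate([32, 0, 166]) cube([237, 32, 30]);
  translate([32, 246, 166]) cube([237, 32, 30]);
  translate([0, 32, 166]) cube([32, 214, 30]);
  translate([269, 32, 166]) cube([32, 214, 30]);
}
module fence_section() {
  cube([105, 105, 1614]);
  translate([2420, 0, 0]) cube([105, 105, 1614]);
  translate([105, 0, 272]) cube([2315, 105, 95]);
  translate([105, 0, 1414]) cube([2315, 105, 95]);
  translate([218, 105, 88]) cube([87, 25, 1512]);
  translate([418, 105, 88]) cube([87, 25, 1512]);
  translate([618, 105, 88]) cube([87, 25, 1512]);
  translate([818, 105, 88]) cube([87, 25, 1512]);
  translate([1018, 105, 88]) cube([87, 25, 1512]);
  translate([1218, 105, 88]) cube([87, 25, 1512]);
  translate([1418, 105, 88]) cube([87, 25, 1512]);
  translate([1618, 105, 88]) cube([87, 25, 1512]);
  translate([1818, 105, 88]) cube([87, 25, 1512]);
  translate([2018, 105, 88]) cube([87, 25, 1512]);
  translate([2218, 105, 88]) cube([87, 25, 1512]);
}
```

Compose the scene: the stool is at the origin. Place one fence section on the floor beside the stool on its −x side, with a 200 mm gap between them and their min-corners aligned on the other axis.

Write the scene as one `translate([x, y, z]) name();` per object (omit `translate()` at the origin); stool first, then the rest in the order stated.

stool();
translate([-2725, 0, 0]) fence_section();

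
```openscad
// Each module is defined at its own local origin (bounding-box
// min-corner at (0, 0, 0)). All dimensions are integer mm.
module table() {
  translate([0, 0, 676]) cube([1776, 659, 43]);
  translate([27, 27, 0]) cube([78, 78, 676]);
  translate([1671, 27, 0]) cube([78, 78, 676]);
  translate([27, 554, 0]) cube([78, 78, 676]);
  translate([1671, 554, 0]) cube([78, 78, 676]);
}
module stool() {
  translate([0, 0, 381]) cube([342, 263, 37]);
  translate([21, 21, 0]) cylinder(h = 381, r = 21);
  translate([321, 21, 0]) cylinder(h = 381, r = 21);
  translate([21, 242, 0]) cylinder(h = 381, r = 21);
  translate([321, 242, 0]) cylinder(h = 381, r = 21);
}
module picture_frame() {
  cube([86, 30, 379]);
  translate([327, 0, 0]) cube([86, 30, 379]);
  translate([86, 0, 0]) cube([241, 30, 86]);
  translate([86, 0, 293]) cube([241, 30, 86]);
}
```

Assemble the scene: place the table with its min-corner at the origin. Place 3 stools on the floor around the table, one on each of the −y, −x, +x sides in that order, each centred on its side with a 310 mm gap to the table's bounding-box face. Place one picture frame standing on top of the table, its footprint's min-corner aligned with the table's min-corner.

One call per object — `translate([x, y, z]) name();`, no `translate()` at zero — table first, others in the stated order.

table();
translate([717, -573, 0]) stool();
translate([-652, 198, 0]) stool();
translate([2086, 198, 0]) stool();
translate([0, 0, 719]) picture_frame();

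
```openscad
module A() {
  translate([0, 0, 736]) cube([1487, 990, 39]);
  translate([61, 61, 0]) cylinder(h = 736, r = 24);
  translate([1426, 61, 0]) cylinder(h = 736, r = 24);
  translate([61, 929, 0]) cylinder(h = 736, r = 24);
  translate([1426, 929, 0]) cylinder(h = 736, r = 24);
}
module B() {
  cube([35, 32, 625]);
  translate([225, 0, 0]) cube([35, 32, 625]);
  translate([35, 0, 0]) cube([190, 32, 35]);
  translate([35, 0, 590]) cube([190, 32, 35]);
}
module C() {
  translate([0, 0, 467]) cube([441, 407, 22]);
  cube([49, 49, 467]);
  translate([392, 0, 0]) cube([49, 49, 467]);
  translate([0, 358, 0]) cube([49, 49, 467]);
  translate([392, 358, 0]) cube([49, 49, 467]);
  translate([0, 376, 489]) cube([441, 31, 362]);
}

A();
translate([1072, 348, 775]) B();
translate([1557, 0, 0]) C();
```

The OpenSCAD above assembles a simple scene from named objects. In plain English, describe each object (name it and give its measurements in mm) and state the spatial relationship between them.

A is a table with a 1487×990 mm rectangular top, 39 mm thick, top surface at z = 775 mm, supported by four round legs of 48 mm diameter, each leg's bounding box inset 37 mm from the nearest pair of top edges, running from the floor.

B is a rectangular picture frame lying in the x–z plane (depth along y). The opening is 190 mm wide (x) by 555 mm tall (z), surrounded by a border 35 mm wide on all four sides. The frame is 32 mm deep and is made of two full-height vertical stiles with two horizontal rails fitted between them.

C is a chair: 441×407 mm seat, 22 mm thick, top at z = 489 mm, on four 49 mm square corner legs flush with the seat edges. A 31 mm thick backrest slab spans the full seat width, extending 362 mm above the seat top, its back face flush with the seat's +y edge.

The picture frame is on top of the table. The chair is on the floor beside the table on its +x side.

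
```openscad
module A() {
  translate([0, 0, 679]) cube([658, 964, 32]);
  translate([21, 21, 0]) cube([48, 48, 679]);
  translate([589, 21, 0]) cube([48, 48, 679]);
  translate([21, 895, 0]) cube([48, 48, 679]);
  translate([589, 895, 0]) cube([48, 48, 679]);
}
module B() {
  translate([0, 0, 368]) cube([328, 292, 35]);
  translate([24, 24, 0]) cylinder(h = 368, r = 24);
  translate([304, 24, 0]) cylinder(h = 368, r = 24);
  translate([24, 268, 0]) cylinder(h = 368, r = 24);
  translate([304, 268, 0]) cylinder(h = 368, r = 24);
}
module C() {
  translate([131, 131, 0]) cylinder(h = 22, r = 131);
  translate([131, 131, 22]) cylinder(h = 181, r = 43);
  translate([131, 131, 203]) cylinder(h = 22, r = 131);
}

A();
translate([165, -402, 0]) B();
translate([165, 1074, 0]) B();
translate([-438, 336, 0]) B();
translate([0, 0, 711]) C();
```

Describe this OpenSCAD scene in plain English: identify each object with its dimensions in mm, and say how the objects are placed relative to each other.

A is a rectangular dining table. The top is 658×964×32 mm with its upper surface at z = 711 mm. It stands on four 48×48 mm square legs, each inset 21 mm from the nearest pair of top edges, running from the floor to the underside of the top.

B is a four-legged stool. The seat is 328×292 mm, 35 mm thick, top at z = 403 mm. It stands on four round legs, each 48 mm in diameter, from z = 0 to the seat underside, each leg's axis is inset half a diameter from the nearest pair of seat edges (so the leg's bounding box is flush with the corner).

C is a spool: two coaxial disc flanges of radius 131 mm and thickness 22 mm, joined by a core cylinder of radius 43 mm and height 181 mm. The lower flange rests on z = 0 and the three cylinders share a vertical axis.

Three stools sit around the table at the −y, +y, −x sides. The spool is on top of the table.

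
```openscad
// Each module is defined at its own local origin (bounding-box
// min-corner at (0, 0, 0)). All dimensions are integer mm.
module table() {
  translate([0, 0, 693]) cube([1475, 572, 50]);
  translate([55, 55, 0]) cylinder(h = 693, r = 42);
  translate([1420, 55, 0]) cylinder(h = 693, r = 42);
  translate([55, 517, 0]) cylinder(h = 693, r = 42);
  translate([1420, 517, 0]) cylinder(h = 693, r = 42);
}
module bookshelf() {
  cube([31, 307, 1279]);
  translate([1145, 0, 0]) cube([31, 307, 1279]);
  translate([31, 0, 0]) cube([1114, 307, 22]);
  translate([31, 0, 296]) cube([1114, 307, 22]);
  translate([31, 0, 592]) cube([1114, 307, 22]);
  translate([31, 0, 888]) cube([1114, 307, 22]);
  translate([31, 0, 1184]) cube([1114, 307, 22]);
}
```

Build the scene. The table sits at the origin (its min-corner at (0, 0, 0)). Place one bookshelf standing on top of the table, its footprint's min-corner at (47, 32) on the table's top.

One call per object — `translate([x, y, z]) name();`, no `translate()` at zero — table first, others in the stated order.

table();
translate([47, 32, 743]) bookshelf();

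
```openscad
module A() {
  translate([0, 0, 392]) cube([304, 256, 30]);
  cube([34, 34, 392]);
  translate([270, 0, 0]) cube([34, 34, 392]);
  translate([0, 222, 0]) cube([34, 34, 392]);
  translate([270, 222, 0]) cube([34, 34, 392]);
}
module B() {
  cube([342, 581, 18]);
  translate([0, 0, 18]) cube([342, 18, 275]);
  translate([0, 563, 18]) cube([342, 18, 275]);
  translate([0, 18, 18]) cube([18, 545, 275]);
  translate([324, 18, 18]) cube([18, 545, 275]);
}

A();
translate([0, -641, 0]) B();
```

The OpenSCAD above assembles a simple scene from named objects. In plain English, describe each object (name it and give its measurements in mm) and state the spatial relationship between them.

A is a four-legged stool. The seat is a 304×256×30 mm slab whose top surface is at z = 422 mm; four square legs, each 34×34 mm in cross-section, run from the floor (z = 0) to the underside of the seat, each flush with a corner of the seat.

B is an open storage box with external size 342×581×293 mm and wall thickness 18 mm (the base is also 18 mm thick). The base covers the whole footprint; the four walls stand on the base, with the y-facing walls full-width and the x-facing walls fitting between their inner faces.

The open box is on the floor beside the stool on its −y side.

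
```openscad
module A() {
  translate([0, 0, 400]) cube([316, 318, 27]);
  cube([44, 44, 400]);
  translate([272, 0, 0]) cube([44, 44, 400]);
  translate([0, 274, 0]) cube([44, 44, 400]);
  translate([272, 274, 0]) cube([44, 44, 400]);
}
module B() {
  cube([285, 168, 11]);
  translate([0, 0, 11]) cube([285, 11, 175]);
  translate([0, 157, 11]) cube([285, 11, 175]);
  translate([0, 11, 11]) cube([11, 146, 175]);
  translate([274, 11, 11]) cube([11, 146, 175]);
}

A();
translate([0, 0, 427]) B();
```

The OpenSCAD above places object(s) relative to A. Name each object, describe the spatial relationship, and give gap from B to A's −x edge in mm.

A is a stool. B is an open box. The open box is on top of the stool. The gap from the open box to the stool's −x edge is 0 mm.

The open box's min-x is at 0; the stool's min-x is 0; gap = 0 mm.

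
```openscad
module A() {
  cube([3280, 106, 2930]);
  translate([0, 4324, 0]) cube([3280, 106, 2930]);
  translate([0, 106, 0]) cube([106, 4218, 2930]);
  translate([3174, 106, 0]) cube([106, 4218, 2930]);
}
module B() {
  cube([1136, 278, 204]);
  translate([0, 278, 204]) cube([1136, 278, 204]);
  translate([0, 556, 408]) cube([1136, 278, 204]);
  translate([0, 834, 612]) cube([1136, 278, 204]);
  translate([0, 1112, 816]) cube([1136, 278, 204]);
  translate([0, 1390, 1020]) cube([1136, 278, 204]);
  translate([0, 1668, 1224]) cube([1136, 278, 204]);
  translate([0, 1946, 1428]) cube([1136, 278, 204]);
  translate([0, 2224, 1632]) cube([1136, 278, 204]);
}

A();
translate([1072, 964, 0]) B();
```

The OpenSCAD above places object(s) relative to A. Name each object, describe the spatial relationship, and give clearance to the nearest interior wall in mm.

Clearances: x = 966, y = 858; minimum 858 mm.

A is a house frame. B is a staircase. The staircase sits inside the house frame, centred. The clearance to the nearest interior wall is 858 mm.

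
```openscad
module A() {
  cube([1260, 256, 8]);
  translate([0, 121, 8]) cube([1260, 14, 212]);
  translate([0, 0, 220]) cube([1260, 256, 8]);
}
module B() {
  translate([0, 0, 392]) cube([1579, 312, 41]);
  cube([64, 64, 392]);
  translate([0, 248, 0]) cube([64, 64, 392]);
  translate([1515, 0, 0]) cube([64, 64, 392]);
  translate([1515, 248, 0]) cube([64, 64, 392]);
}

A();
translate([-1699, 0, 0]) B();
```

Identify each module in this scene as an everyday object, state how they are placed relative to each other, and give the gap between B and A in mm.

The bench's nearest face is 120 mm from the I-beam's −x face.

A is an I-beam. B is a bench. The bench is on the floor beside the I-beam on its −x side. The gap between the bench and the I-beam is 120 mm.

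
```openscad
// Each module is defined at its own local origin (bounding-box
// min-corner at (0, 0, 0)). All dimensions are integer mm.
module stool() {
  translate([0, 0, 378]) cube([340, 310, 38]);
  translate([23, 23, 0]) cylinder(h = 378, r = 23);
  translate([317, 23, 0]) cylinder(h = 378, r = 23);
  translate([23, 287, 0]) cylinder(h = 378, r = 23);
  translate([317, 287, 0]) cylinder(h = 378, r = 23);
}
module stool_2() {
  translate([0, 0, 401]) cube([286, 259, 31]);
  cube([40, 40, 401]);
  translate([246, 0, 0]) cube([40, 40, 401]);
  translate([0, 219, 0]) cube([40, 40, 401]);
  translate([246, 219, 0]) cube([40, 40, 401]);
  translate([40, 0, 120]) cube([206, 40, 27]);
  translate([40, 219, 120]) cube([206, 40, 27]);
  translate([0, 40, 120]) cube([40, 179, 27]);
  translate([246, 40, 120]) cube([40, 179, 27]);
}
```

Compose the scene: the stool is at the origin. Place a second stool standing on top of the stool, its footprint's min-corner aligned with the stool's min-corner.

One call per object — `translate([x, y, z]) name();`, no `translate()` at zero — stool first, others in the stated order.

stool();
translate([0, 0, 416]) stool_2();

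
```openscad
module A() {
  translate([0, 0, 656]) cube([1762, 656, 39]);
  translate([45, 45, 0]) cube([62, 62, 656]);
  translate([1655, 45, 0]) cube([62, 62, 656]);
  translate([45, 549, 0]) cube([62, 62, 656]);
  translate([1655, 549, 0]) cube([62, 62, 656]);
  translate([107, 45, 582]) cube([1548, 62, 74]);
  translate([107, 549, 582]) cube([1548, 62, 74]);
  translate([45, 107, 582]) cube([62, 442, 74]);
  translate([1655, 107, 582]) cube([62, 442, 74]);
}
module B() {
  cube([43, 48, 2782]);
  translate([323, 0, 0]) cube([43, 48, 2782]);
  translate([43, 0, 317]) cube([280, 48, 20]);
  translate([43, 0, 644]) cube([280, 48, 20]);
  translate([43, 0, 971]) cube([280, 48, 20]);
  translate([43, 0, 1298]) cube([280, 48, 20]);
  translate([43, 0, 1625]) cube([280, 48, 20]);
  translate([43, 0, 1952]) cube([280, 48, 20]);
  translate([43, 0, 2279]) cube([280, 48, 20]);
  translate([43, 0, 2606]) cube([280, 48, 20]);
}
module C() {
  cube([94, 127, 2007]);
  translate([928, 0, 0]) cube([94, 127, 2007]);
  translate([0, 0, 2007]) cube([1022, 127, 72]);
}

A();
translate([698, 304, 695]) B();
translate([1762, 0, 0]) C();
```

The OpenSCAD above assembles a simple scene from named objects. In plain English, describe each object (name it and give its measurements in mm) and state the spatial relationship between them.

A is a table: top 1762 mm (x) × 656 mm (y), 39 mm thick, upper face at z = 695 mm, on four 62×62 mm square legs, each inset 45 mm from the nearest pair of top edges, running from z = 0 to the bottom of the top. Four apron rails, 62 mm thick and 74 mm tall, run between adjacent legs with their top edges flush with the underside of the top and their outer faces flush with the legs' outer faces.

B is a wooden ladder with two side rails of 43×48 mm section and 2782 mm height, set 366 mm apart overall. Between them run 8 rectangular rungs (48 mm deep, 20 mm thick), front faces flush with the rails' −y face. The bottom of the first rung is 317 mm above the floor and each subsequent rung is 327 mm higher than the one below.

C is a door frame. The clear opening is 834 mm wide and 2007 mm high. Two 94 mm wide jambs, 127 mm deep, stand either side of the opening from the floor to the top of the opening. A 72 mm thick head sits across the top of both jambs, spanning the full outside width of the frame.

The ladder is on top of the table, centred. The door frame is against the table's +x side, with their −y faces flush.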